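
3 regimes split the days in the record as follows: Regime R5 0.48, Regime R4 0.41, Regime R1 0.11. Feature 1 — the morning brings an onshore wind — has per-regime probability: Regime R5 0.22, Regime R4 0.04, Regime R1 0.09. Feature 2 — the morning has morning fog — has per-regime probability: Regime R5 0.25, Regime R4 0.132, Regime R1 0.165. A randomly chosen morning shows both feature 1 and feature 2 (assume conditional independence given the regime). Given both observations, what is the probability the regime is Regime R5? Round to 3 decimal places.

By Bayes' rule, posterior ∝ prior × likelihood:
  Regime R5: 0.48 × 0.22 × 0.25 = 0.0264
  Regime R4: 0.41 × 0.04 × 0.132 = 0.0021648
  Regime R1: 0.11 × 0.09 × 0.165 = 0.0016335
Sum = 0.0301983.
P(Regime R5 | evidence) = 0.0264 / 0.0301983 ≈ 0.874.

0.874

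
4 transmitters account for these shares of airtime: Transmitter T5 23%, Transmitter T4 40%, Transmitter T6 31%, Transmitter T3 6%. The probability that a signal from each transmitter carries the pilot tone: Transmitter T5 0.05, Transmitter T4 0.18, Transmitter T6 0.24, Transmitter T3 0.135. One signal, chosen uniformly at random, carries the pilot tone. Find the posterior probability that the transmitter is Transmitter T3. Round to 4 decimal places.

Unnormalized posteriors (prior × likelihood):
  Transmitter T5: 0.23 × 0.05 = 0.0115
  Transmitter T4: 0.4 × 0.18 = 0.072
  Transmitter T6: 0.31 × 0.24 = 0.0744
  Transmitter T3: 0.06 × 0.135 = 0.0081
Normalizing constant = 0.166.
P(Transmitter T3 | evidence) = 0.0081 / 0.166 ≈ 0.0488.

0.0488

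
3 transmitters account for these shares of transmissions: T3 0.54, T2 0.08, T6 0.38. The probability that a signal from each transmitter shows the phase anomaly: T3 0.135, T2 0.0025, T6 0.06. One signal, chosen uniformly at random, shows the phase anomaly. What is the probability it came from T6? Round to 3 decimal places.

Unnormalized posteriors (prior × likelihood):
  T3: 0.54 × 0.135 = 0.0729
  T2: 0.08 × 0.0025 = 0.0002
  T6: 0.38 × 0.06 = 0.0228
Total = 0.0959.
P(T6 | evidence) = 0.0228 / 0.0959 ≈ 0.238.

0.238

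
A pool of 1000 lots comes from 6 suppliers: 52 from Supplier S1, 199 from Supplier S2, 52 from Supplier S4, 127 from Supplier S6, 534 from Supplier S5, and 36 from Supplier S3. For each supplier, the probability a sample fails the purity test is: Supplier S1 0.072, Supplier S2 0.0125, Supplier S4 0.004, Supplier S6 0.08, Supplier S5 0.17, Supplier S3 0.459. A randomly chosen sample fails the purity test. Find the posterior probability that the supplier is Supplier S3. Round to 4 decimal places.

By Bayes' rule, posterior ∝ prior × likelihood:
  Supplier S1: 0.052 × 0.072 = 0.003744
  Supplier S2: 0.199 × 0.0125 = 0.0024875
  Supplier S4: 0.052 × 0.004 = 0.000208
  Supplier S6: 0.127 × 0.08 = 0.01016
  Supplier S5: 0.534 × 0.17 = 0.09078
  Supplier S3: 0.036 × 0.459 = 0.016524
Total = 0.1239035.
P(Supplier S3 | evidence) = 0.016524 / 0.1239035 ≈ 0.1334.

0.1334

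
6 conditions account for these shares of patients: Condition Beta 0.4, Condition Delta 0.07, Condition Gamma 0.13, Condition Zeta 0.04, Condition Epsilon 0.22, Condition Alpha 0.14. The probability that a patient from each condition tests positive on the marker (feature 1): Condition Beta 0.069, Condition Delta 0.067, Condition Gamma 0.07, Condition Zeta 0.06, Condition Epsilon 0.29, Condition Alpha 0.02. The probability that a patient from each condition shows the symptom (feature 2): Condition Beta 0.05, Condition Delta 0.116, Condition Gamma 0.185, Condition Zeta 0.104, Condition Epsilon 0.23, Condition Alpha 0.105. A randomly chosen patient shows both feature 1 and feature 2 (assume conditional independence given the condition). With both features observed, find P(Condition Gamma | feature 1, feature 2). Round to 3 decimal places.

0.089

By Bayes' rule, posterior ∝ prior × likelihood:
  Condition Beta: 0.4 × 0.069 × 0.05 = 0.00138
  Condition Delta: 0.07 × 0.067 × 0.116 = 0.00054404
  Condition Gamma: 0.13 × 0.07 × 0.185 = 0.0016835
  Condition Zeta: 0.04 × 0.06 × 0.104 = 0.0002496
  Condition Epsilon: 0.22 × 0.29 × 0.23 = 0.014674
  Condition Alpha: 0.14 × 0.02 × 0.105 = 0.000294
Normalizing constant = 0.01882514.
P(Condition Gamma | evidence) = 0.0016835 / 0.01882514 ≈ 0.089.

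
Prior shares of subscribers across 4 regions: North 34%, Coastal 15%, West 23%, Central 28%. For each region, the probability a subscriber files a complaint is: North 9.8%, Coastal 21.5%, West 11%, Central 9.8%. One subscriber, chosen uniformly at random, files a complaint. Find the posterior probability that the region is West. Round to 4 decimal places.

By Bayes' rule, posterior ∝ prior × likelihood:
  North: 0.34 × 0.098 = 0.03332
  Coastal: 0.15 × 0.215 = 0.03225
  West: 0.23 × 0.11 = 0.0253
  Central: 0.28 × 0.098 = 0.02744
Normalizing constant = 0.11831.
P(West | evidence) = 0.0253 / 0.11831 ≈ 0.2138.

0.2138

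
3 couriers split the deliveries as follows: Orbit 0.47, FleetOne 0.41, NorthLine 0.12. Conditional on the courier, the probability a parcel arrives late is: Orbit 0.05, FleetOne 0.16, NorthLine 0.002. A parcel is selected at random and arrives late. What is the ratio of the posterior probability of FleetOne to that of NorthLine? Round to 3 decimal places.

273.333

Unnormalized posteriors (prior × likelihood):
  Orbit: 0.47 × 0.05 = 0.0235
  FleetOne: 0.41 × 0.16 = 0.0656
  NorthLine: 0.12 × 0.002 = 0.00024
Sum = 0.08934.
The ratio is 0.0656 / 0.00024 (the normalizer cancels) = 273.333.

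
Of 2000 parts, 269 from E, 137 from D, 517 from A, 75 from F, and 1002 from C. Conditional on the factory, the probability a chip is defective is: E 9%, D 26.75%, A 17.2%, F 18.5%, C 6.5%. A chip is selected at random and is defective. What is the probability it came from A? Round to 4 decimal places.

0.3887

Compute prior × likelihood for every hypothesis:
  E: 0.1345 × 0.09 = 0.012105
  D: 0.0685 × 0.2675 = 0.01832375
  A: 0.2585 × 0.172 = 0.044462
  F: 0.0375 × 0.185 = 0.0069375
  C: 0.501 × 0.065 = 0.032565
Normalizing constant = 0.11439325.
P(A | evidence) = 0.044462 / 0.11439325 ≈ 0.3887.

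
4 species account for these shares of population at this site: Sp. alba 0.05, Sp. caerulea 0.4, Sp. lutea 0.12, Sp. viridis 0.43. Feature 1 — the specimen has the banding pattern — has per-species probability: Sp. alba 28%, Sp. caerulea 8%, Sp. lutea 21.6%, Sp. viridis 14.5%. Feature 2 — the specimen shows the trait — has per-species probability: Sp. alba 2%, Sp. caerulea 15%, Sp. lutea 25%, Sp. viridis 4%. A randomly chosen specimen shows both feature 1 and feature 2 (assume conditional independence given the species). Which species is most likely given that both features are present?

Compute prior × likelihood for every hypothesis:
  Sp. alba: 0.05 × 0.28 × 0.02 = 0.00028
  Sp. caerulea: 0.4 × 0.08 × 0.15 = 0.0048
  Sp. lutea: 0.12 × 0.216 × 0.25 = 0.00648
  Sp. viridis: 0.43 × 0.145 × 0.04 = 0.002494
Total = 0.014054.
Largest term belongs to Sp. lutea, so Sp. lutea is most probable.

Sp. lutea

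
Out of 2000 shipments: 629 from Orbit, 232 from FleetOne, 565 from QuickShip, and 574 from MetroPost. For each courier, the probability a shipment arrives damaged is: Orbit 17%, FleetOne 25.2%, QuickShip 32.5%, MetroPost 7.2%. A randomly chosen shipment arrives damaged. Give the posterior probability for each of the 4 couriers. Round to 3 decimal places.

Orbit 0.274, FleetOne 0.150, QuickShip 0.470, MetroPost 0.106

Unnormalized posteriors (prior × likelihood):
  Orbit: 0.3145 × 0.17 = 0.053465
  FleetOne: 0.116 × 0.252 = 0.029232
  QuickShip: 0.2825 × 0.325 = 0.0918125
  MetroPost: 0.287 × 0.072 = 0.020664
Normalizing constant = 0.1951735.
P(Orbit | damaged) = 0.053465/0.1951735 ≈ 0.274
P(FleetOne | damaged) = 0.029232/0.1951735 ≈ 0.150
P(QuickShip | damaged) = 0.0918125/0.1951735 ≈ 0.470
P(MetroPost | damaged) = 0.020664/0.1951735 ≈ 0.106
(Check: 0.274+0.150+0.470+0.106 = 1.000.)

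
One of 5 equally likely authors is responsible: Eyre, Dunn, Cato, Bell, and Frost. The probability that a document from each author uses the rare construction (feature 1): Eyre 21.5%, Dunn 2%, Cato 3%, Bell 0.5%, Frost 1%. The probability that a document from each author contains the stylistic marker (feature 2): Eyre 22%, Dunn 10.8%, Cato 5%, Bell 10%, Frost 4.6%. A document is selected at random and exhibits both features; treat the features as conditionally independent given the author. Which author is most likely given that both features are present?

Eyre

With a uniform prior (1/5 each), posterior ∝ likelihood:
  Eyre: 0.215 × 0.22 = 0.0473
  Dunn: 0.02 × 0.108 = 0.00216
  Cato: 0.03 × 0.05 = 0.0015
  Bell: 0.005 × 0.1 = 0.0005
  Frost: 0.01 × 0.046 = 0.00046
Sum = 0.05192.
Largest term belongs to Eyre, so Eyre is most probable.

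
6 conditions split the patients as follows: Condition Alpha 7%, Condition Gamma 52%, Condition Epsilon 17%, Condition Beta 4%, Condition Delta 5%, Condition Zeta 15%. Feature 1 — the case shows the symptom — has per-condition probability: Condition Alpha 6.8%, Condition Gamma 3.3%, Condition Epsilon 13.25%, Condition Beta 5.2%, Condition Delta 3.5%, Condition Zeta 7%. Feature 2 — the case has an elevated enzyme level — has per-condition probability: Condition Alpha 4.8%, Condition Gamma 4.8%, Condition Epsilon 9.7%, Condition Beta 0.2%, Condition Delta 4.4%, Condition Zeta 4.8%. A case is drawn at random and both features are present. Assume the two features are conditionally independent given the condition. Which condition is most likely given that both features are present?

Prior × likelihood for each hypothesis:
  Condition Alpha: 0.07 × 0.068 × 0.048 = 0.00022848
  Condition Gamma: 0.52 × 0.033 × 0.048 = 0.00082368
  Condition Epsilon: 0.17 × 0.1325 × 0.097 = 0.002184925
  Condition Beta: 0.04 × 0.052 × 0.002 = 0.00000416
  Condition Delta: 0.05 × 0.035 × 0.044 = 0.000077
  Condition Zeta: 0.15 × 0.07 × 0.048 = 0.000504
Sum = 0.003822245.
Largest term belongs to Condition Epsilon, so Condition Epsilon is most probable.

Condition Epsilon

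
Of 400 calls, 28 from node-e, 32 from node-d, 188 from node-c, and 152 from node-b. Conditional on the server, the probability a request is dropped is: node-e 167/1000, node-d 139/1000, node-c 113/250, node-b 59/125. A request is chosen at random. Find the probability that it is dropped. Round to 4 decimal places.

By Bayes' rule, posterior ∝ prior × likelihood:
  node-e: 0.07 × 0.167 = 0.01169
  node-d: 0.08 × 0.139 = 0.01112
  node-c: 0.47 × 0.452 = 0.21244
  node-b: 0.38 × 0.472 = 0.17936
P(dropped) = 0.01169 + 0.01112 + 0.21244 + 0.17936 = 0.41461 → 0.4146.

0.4146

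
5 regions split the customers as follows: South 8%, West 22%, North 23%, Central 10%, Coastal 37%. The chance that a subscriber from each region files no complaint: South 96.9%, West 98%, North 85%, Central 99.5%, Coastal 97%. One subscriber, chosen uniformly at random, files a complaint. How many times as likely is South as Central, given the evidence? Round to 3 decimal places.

4.960

Taking complements, P(complaint | each) = South 0.031, West 0.02, North 0.15, Central 0.005, Coastal 0.03.
Unnormalized posteriors (prior × likelihood):
  South: 0.08 × 0.031 = 0.00248
  West: 0.22 × 0.02 = 0.0044
  North: 0.23 × 0.15 = 0.0345
  Central: 0.1 × 0.005 = 0.0005
  Coastal: 0.37 × 0.03 = 0.0111
Total = 0.05298.
The ratio is 0.00248 / 0.0005 (the normalizer cancels) = 4.960.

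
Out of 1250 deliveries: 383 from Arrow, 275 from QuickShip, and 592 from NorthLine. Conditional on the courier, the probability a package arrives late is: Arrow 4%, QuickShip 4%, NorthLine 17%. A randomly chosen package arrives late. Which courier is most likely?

Compute prior × likelihood for every hypothesis:
  Arrow: 0.3064 × 0.04 = 0.012256
  QuickShip: 0.22 × 0.04 = 0.0088
  NorthLine: 0.4736 × 0.17 = 0.080512
Normalizing constant = 0.101568.
Largest term belongs to NorthLine, so NorthLine is most probable.

NorthLine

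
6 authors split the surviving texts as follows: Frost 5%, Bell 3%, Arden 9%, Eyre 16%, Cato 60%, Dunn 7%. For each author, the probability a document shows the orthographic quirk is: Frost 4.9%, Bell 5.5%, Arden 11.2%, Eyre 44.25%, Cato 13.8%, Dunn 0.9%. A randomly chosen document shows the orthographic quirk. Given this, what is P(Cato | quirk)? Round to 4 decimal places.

Unnormalized posteriors (prior × likelihood):
  Frost: 0.05 × 0.049 = 0.00245
  Bell: 0.03 × 0.055 = 0.00165
  Arden: 0.09 × 0.112 = 0.01008
  Eyre: 0.16 × 0.4425 = 0.0708
  Cato: 0.6 × 0.138 = 0.0828
  Dunn: 0.07 × 0.009 = 0.00063
Normalizing constant = 0.16841.
P(Cato | evidence) = 0.0828 / 0.16841 ≈ 0.4917.

0.4917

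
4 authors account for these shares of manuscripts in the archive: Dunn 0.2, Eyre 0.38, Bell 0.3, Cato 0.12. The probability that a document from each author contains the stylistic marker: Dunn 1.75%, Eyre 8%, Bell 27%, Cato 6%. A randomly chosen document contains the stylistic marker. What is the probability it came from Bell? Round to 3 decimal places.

0.663

By Bayes' rule, posterior ∝ prior × likelihood:
  Dunn: 0.2 × 0.0175 = 0.0035
  Eyre: 0.38 × 0.08 = 0.0304
  Bell: 0.3 × 0.27 = 0.081
  Cato: 0.12 × 0.06 = 0.0072
Sum = 0.1221.
P(Bell | evidence) = 0.081 / 0.1221 ≈ 0.663.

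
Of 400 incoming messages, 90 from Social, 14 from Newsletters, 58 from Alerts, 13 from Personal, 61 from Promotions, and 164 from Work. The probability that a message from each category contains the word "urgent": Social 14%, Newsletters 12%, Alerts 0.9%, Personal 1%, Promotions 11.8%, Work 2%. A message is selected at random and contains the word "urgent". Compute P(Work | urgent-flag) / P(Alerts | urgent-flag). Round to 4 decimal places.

Unnormalized posteriors (prior × likelihood):
  Social: 0.225 × 0.14 = 0.0315
  Newsletters: 0.035 × 0.12 = 0.0042
  Alerts: 0.145 × 0.009 = 0.001305
  Personal: 0.0325 × 0.01 = 0.000325
  Promotions: 0.1525 × 0.118 = 0.017995
  Work: 0.41 × 0.02 = 0.0082
Total = 0.063525.
The ratio is 0.0082 / 0.001305 (the normalizer cancels) = 6.2835.

6.2835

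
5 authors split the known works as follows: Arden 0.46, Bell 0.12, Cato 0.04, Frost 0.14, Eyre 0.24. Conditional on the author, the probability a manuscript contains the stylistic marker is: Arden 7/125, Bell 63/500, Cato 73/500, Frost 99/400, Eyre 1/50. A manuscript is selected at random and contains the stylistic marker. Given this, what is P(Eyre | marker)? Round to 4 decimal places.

0.0557

By Bayes' rule, posterior ∝ prior × likelihood:
  Arden: 0.46 × 0.056 = 0.02576
  Bell: 0.12 × 0.126 = 0.01512
  Cato: 0.04 × 0.146 = 0.00584
  Frost: 0.14 × 0.2475 = 0.03465
  Eyre: 0.24 × 0.02 = 0.0048
Total = 0.08617.
P(Eyre | evidence) = 0.0048 / 0.08617 ≈ 0.0557.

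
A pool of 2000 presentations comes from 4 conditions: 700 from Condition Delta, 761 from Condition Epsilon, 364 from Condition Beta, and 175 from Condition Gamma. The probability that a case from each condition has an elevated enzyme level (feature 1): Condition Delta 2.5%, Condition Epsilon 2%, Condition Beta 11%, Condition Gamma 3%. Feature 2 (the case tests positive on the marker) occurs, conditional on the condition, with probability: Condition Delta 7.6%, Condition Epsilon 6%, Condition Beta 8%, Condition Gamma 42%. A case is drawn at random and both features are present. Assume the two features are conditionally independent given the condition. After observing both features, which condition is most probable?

Condition Beta

Prior × likelihood for each hypothesis:
  Condition Delta: 0.35 × 0.025 × 0.076 = 0.000665
  Condition Epsilon: 0.3805 × 0.02 × 0.06 = 0.0004566
  Condition Beta: 0.182 × 0.11 × 0.08 = 0.0016016
  Condition Gamma: 0.0875 × 0.03 × 0.42 = 0.0011025
Total = 0.0038257.
Largest term belongs to Condition Beta, so Condition Beta is most probable.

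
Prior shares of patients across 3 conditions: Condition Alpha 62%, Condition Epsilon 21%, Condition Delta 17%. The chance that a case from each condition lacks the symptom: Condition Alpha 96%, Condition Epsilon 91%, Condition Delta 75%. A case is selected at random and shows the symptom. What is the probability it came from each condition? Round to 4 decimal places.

Taking complements, P(symptomatic | each) = Condition Alpha 0.04, Condition Epsilon 0.09, Condition Delta 0.25.
By Bayes' rule, posterior ∝ prior × likelihood:
  Condition Alpha: 0.62 × 0.04 = 0.0248
  Condition Epsilon: 0.21 × 0.09 = 0.0189
  Condition Delta: 0.17 × 0.25 = 0.0425
Normalizing constant = 0.0862.
P(Condition Alpha | symptomatic) = 0.0248/0.0862 ≈ 0.2877
P(Condition Epsilon | symptomatic) = 0.0189/0.0862 ≈ 0.2193
P(Condition Delta | symptomatic) = 0.0425/0.0862 ≈ 0.4930

Condition Alpha 0.2877, Condition Epsilon 0.2193, Condition Delta 0.4930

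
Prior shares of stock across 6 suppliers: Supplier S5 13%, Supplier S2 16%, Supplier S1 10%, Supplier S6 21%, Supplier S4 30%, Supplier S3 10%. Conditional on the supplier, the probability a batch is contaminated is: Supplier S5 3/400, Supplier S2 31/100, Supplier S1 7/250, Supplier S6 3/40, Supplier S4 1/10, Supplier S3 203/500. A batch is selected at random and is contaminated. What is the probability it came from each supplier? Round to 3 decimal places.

Supplier S5 0.007, Supplier S2 0.355, Supplier S1 0.020, Supplier S6 0.113, Supplier S4 0.215, Supplier S3 0.291

Compute prior × likelihood for every hypothesis:
  Supplier S5: 0.13 × 0.0075 = 0.000975
  Supplier S2: 0.16 × 0.31 = 0.0496
  Supplier S1: 0.1 × 0.028 = 0.0028
  Supplier S6: 0.21 × 0.075 = 0.01575
  Supplier S4: 0.3 × 0.1 = 0.03
  Supplier S3: 0.1 × 0.406 = 0.0406
Normalizing constant = 0.139725.
P(Supplier S5 | contaminated) = 0.000975/0.139725 ≈ 0.007
P(Supplier S2 | contaminated) = 0.0496/0.139725 ≈ 0.355
P(Supplier S1 | contaminated) = 0.0028/0.139725 ≈ 0.020
P(Supplier S6 | contaminated) = 0.01575/0.139725 ≈ 0.113
P(Supplier S4 | contaminated) = 0.03/0.139725 ≈ 0.215
P(Supplier S3 | contaminated) = 0.0406/0.139725 ≈ 0.291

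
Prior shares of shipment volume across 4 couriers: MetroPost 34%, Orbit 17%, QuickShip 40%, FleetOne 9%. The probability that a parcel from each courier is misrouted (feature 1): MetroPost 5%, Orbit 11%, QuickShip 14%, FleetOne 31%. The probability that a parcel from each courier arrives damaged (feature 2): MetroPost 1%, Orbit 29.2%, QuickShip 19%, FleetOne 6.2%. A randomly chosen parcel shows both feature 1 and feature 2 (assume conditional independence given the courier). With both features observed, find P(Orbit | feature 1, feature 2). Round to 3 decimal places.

0.303

Unnormalized posteriors (prior × likelihood):
  MetroPost: 0.34 × 0.05 × 0.01 = 0.00017
  Orbit: 0.17 × 0.11 × 0.292 = 0.0054604
  QuickShip: 0.4 × 0.14 × 0.19 = 0.01064
  FleetOne: 0.09 × 0.31 × 0.062 = 0.0017298
Normalizing constant = 0.0180002.
P(Orbit | evidence) = 0.0054604 / 0.0180002 ≈ 0.303.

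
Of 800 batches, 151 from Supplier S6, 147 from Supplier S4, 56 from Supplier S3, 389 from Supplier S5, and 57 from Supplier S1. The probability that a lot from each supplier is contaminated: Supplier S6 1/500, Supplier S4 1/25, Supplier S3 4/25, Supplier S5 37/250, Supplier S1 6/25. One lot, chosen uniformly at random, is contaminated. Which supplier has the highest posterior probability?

Supplier S5

Compute prior × likelihood for every hypothesis:
  Supplier S6: 0.18875 × 0.002 = 0.0003775
  Supplier S4: 0.18375 × 0.04 = 0.00735
  Supplier S3: 0.07 × 0.16 = 0.0112
  Supplier S5: 0.48625 × 0.148 = 0.071965
  Supplier S1: 0.07125 × 0.24 = 0.0171
Total = 0.1079925.
Largest term belongs to Supplier S5, so Supplier S5 is most probable.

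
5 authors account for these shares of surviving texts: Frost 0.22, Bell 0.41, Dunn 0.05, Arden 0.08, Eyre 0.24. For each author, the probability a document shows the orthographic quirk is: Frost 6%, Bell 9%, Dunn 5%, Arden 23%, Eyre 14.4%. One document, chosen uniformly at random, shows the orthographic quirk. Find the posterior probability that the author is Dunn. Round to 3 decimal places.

Prior × likelihood for each hypothesis:
  Frost: 0.22 × 0.06 = 0.0132
  Bell: 0.41 × 0.09 = 0.0369
  Dunn: 0.05 × 0.05 = 0.0025
  Arden: 0.08 × 0.23 = 0.0184
  Eyre: 0.24 × 0.144 = 0.03456
Total = 0.10556.
P(Dunn | evidence) = 0.0025 / 0.10556 ≈ 0.024.

0.024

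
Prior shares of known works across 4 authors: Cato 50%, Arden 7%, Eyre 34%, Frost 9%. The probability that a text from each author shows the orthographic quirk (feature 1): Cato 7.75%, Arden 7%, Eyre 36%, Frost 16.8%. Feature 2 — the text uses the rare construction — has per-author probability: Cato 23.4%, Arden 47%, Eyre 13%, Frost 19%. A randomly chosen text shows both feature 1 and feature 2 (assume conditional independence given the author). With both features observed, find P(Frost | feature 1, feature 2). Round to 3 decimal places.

0.095

Unnormalized posteriors (prior × likelihood):
  Cato: 0.5 × 0.0775 × 0.234 = 0.0090675
  Arden: 0.07 × 0.07 × 0.47 = 0.002303
  Eyre: 0.34 × 0.36 × 0.13 = 0.015912
  Frost: 0.09 × 0.168 × 0.19 = 0.0028728
Normalizing constant = 0.0301553.
P(Frost | evidence) = 0.0028728 / 0.0301553 ≈ 0.095.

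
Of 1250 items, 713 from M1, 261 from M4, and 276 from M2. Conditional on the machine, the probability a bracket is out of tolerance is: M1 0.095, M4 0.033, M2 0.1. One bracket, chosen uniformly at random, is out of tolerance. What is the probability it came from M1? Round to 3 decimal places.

0.652

Prior × likelihood for each hypothesis:
  M1: 0.5704 × 0.095 = 0.054188
  M4: 0.2088 × 0.033 = 0.0068904
  M2: 0.2208 × 0.1 = 0.02208
Total = 0.0831584.
P(M1 | evidence) = 0.054188 / 0.0831584 ≈ 0.652.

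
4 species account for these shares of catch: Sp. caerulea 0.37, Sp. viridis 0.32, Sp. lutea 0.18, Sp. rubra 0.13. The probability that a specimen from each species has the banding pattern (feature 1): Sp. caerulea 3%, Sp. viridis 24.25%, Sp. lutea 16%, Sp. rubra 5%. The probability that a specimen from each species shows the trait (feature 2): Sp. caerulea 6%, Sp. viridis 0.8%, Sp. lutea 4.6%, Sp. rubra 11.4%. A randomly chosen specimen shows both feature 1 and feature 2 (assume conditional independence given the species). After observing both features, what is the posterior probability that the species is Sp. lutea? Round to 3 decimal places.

0.395

By Bayes' rule, posterior ∝ prior × likelihood:
  Sp. caerulea: 0.37 × 0.03 × 0.06 = 0.000666
  Sp. viridis: 0.32 × 0.2425 × 0.008 = 0.0006208
  Sp. lutea: 0.18 × 0.16 × 0.046 = 0.0013248
  Sp. rubra: 0.13 × 0.05 × 0.114 = 0.000741
Normalizing constant = 0.0033526.
P(Sp. lutea | evidence) = 0.0013248 / 0.0033526 ≈ 0.395.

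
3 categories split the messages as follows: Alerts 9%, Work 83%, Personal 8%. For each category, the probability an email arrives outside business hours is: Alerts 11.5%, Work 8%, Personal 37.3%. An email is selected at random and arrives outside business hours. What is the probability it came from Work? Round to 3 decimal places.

Prior × likelihood for each hypothesis:
  Alerts: 0.09 × 0.115 = 0.01035
  Work: 0.83 × 0.08 = 0.0664
  Personal: 0.08 × 0.373 = 0.02984
Sum = 0.10659.
P(Work | evidence) = 0.0664 / 0.10659 ≈ 0.623.

0.623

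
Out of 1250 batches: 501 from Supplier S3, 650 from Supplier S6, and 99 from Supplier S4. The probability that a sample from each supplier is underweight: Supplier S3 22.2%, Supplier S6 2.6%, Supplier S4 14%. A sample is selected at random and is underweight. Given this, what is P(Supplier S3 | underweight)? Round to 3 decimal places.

Compute prior × likelihood for every hypothesis:
  Supplier S3: 0.4008 × 0.222 = 0.0889776
  Supplier S6: 0.52 × 0.026 = 0.01352
  Supplier S4: 0.0792 × 0.14 = 0.011088
Sum = 0.1135856.
P(Supplier S3 | evidence) = 0.0889776 / 0.1135856 ≈ 0.783.

0.783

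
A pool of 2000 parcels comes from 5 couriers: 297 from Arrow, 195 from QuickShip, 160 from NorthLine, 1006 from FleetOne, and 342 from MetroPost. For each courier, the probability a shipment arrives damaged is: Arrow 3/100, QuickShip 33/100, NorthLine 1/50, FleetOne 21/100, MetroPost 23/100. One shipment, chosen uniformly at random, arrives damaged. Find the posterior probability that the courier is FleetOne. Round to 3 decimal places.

Prior × likelihood for each hypothesis:
  Arrow: 0.1485 × 0.03 = 0.004455
  QuickShip: 0.0975 × 0.33 = 0.032175
  NorthLine: 0.08 × 0.02 = 0.0016
  FleetOne: 0.503 × 0.21 = 0.10563
  MetroPost: 0.171 × 0.23 = 0.03933
Total = 0.18319.
P(FleetOne | evidence) = 0.10563 / 0.18319 ≈ 0.577.

0.577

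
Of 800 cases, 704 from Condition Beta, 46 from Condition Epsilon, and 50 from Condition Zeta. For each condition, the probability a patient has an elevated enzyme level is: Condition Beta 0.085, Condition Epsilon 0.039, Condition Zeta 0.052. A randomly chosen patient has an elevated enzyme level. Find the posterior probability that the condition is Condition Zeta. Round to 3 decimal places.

By Bayes' rule, posterior ∝ prior × likelihood:
  Condition Beta: 0.88 × 0.085 = 0.0748
  Condition Epsilon: 0.0575 × 0.039 = 0.0022425
  Condition Zeta: 0.0625 × 0.052 = 0.00325
Normalizing constant = 0.0802925.
P(Condition Zeta | evidence) = 0.00325 / 0.0802925 ≈ 0.040.

0.040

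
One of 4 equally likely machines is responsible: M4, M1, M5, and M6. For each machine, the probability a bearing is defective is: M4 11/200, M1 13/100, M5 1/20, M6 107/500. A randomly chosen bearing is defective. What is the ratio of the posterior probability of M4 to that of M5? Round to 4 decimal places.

Since the prior is uniform, the posterior is proportional to the likelihood:
  M4: 0.055
  M1: 0.13
  M5: 0.05
  M6: 0.214
Sum = 0.449.
The ratio is 0.055 / 0.05 (the normalizer cancels) = 1.1000.

1.1000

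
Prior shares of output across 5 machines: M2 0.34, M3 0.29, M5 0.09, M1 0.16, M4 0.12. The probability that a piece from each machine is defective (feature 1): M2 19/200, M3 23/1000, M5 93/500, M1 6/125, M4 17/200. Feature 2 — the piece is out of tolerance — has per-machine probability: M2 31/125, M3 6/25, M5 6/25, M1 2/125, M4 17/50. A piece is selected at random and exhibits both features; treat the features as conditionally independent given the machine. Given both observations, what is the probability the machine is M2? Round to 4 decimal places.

0.4652

Unnormalized posteriors (prior × likelihood):
  M2: 0.34 × 0.095 × 0.248 = 0.0080104
  M3: 0.29 × 0.023 × 0.24 = 0.0016008
  M5: 0.09 × 0.186 × 0.24 = 0.0040176
  M1: 0.16 × 0.048 × 0.016 = 0.00012288
  M4: 0.12 × 0.085 × 0.34 = 0.003468
Sum = 0.01721968.
P(M2 | evidence) = 0.0080104 / 0.01721968 ≈ 0.4652.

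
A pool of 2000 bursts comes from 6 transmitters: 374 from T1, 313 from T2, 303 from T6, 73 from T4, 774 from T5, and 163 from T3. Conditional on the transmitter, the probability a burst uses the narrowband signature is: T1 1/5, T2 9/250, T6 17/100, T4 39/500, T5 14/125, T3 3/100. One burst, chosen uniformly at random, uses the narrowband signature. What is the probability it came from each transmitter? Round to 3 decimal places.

Unnormalized posteriors (prior × likelihood):
  T1: 0.187 × 0.2 = 0.0374
  T2: 0.1565 × 0.036 = 0.005634
  T6: 0.1515 × 0.17 = 0.025755
  T4: 0.0365 × 0.078 = 0.002847
  T5: 0.387 × 0.112 = 0.043344
  T3: 0.0815 × 0.03 = 0.002445
Normalizing constant = 0.117425.
P(T1 | narrowband) = 0.0374/0.117425 ≈ 0.319
P(T2 | narrowband) = 0.005634/0.117425 ≈ 0.048
P(T6 | narrowband) = 0.025755/0.117425 ≈ 0.219
P(T4 | narrowband) = 0.002847/0.117425 ≈ 0.024
P(T5 | narrowband) = 0.043344/0.117425 ≈ 0.369
P(T3 | narrowband) = 0.002445/0.117425 ≈ 0.021
(Check: 0.319+0.048+0.219+0.024+0.369+0.021 = 1.000.)

T1 0.319, T2 0.048, T6 0.219, T4 0.024, T5 0.369, T3 0.021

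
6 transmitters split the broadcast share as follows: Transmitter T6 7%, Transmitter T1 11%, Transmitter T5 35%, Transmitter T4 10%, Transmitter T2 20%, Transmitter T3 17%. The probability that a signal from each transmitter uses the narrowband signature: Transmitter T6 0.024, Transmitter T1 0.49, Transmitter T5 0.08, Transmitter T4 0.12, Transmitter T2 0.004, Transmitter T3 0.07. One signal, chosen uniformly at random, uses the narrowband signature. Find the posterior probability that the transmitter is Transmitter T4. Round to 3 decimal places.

Compute prior × likelihood for every hypothesis:
  Transmitter T6: 0.07 × 0.024 = 0.00168
  Transmitter T1: 0.11 × 0.49 = 0.0539
  Transmitter T5: 0.35 × 0.08 = 0.028
  Transmitter T4: 0.1 × 0.12 = 0.012
  Transmitter T2: 0.2 × 0.004 = 0.0008
  Transmitter T3: 0.17 × 0.07 = 0.0119
Normalizing constant = 0.10828.
P(Transmitter T4 | evidence) = 0.012 / 0.10828 ≈ 0.111.

0.111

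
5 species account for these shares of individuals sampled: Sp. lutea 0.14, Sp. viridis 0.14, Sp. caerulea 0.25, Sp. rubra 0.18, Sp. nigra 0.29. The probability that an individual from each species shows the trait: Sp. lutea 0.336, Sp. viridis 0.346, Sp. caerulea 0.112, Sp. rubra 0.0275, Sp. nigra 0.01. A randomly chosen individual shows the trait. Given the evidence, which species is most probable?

Sp. viridis

Unnormalized posteriors (prior × likelihood):
  Sp. lutea: 0.14 × 0.336 = 0.04704
  Sp. viridis: 0.14 × 0.346 = 0.04844
  Sp. caerulea: 0.25 × 0.112 = 0.028
  Sp. rubra: 0.18 × 0.0275 = 0.00495
  Sp. nigra: 0.29 × 0.01 = 0.0029
Sum = 0.13133.
Largest term belongs to Sp. viridis, so Sp. viridis is most probable.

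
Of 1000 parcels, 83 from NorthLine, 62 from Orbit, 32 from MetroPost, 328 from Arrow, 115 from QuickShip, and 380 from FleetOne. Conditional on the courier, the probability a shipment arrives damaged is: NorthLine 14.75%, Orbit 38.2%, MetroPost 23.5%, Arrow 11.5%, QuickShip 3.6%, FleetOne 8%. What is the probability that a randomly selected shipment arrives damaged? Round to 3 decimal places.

0.116

Compute prior × likelihood for every hypothesis:
  NorthLine: 0.083 × 0.1475 = 0.0122425
  Orbit: 0.062 × 0.382 = 0.023684
  MetroPost: 0.032 × 0.235 = 0.00752
  Arrow: 0.328 × 0.115 = 0.03772
  QuickShip: 0.115 × 0.036 = 0.00414
  FleetOne: 0.38 × 0.08 = 0.0304
P(damaged) = 0.0122425 + 0.023684 + 0.00752 + 0.03772 + 0.00414 + 0.0304 = 0.1157065 → 0.116.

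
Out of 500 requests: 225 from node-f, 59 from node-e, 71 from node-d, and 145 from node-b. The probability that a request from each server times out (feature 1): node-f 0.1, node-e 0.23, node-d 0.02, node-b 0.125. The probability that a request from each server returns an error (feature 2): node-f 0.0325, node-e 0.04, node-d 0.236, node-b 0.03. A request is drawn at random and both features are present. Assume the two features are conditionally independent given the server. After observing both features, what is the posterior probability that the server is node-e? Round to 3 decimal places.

Compute prior × likelihood for every hypothesis:
  node-f: 0.45 × 0.1 × 0.0325 = 0.0014625
  node-e: 0.118 × 0.23 × 0.04 = 0.0010856
  node-d: 0.142 × 0.02 × 0.236 = 0.00067024
  node-b: 0.29 × 0.125 × 0.03 = 0.0010875
Total = 0.00430584.
P(node-e | evidence) = 0.0010856 / 0.00430584 ≈ 0.252.

0.252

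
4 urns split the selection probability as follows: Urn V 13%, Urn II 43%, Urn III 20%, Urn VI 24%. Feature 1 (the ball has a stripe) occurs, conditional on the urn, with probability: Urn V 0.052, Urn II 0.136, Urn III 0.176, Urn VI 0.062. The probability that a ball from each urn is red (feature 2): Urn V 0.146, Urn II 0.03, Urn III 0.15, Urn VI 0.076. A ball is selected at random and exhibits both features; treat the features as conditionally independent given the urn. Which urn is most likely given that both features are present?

Urn III

Unnormalized posteriors (prior × likelihood):
  Urn V: 0.13 × 0.052 × 0.146 = 0.00098696
  Urn II: 0.43 × 0.136 × 0.03 = 0.0017544
  Urn III: 0.2 × 0.176 × 0.15 = 0.00528
  Urn VI: 0.24 × 0.062 × 0.076 = 0.00113088
Normalizing constant = 0.00915224.
Largest term belongs to Urn III, so Urn III is most probable.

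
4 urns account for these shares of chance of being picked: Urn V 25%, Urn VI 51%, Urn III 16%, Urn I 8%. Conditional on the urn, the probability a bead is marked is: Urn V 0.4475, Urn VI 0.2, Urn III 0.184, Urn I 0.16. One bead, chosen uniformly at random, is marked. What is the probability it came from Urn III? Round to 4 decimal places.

0.1149

By Bayes' rule, posterior ∝ prior × likelihood:
  Urn V: 0.25 × 0.4475 = 0.111875
  Urn VI: 0.51 × 0.2 = 0.102
  Urn III: 0.16 × 0.184 = 0.02944
  Urn I: 0.08 × 0.16 = 0.0128
Total = 0.256115.
P(Urn III | evidence) = 0.02944 / 0.256115 ≈ 0.1149.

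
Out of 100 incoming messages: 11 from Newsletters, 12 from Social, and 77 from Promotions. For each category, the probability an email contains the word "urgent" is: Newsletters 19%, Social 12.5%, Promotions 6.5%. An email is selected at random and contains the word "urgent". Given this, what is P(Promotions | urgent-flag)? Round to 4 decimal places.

0.5823

By Bayes' rule, posterior ∝ prior × likelihood:
  Newsletters: 0.11 × 0.19 = 0.0209
  Social: 0.12 × 0.125 = 0.015
  Promotions: 0.77 × 0.065 = 0.05005
Total = 0.08595.
P(Promotions | evidence) = 0.05005 / 0.08595 ≈ 0.5823.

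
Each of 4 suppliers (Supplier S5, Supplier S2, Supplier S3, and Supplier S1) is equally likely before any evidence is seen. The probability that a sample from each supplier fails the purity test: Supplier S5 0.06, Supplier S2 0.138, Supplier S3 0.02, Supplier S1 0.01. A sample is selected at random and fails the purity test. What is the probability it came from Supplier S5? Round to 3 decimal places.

0.263

With a uniform prior (1/4 each), posterior ∝ likelihood:
  Supplier S5: 0.06
  Supplier S2: 0.138
  Supplier S3: 0.02
  Supplier S1: 0.01
Normalizing constant = 0.228.
P(Supplier S5 | evidence) = 0.06 / 0.228 ≈ 0.263.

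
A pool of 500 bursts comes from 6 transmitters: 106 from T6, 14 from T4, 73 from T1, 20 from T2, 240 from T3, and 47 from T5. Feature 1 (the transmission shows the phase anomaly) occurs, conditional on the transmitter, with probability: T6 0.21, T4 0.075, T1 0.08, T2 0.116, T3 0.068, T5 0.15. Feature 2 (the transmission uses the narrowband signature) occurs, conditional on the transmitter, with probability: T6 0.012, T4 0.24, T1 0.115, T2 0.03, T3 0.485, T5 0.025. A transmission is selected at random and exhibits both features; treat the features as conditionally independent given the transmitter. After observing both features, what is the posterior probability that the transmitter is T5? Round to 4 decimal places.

0.0188

Unnormalized posteriors (prior × likelihood):
  T6: 0.212 × 0.21 × 0.012 = 0.00053424
  T4: 0.028 × 0.075 × 0.24 = 0.000504
  T1: 0.146 × 0.08 × 0.115 = 0.0013432
  T2: 0.04 × 0.116 × 0.03 = 0.0001392
  T3: 0.48 × 0.068 × 0.485 = 0.0158304
  T5: 0.094 × 0.15 × 0.025 = 0.0003525
Normalizing constant = 0.01870354.
P(T5 | evidence) = 0.0003525 / 0.01870354 ≈ 0.0188.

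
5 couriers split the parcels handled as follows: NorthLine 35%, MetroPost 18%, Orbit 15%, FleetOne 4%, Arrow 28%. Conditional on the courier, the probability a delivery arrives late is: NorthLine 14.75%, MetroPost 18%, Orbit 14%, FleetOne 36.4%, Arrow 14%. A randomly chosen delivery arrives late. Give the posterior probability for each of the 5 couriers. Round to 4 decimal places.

Prior × likelihood for each hypothesis:
  NorthLine: 0.35 × 0.1475 = 0.051625
  MetroPost: 0.18 × 0.18 = 0.0324
  Orbit: 0.15 × 0.14 = 0.021
  FleetOne: 0.04 × 0.364 = 0.01456
  Arrow: 0.28 × 0.14 = 0.0392
Total = 0.158785.
P(NorthLine | late) = 0.051625/0.158785 ≈ 0.3251
P(MetroPost | late) = 0.0324/0.158785 ≈ 0.2040
P(Orbit | late) = 0.021/0.158785 ≈ 0.1323
P(FleetOne | late) = 0.01456/0.158785 ≈ 0.0917
P(Arrow | late) = 0.0392/0.158785 ≈ 0.2469

NorthLine 0.3251, MetroPost 0.2040, Orbit 0.1323, FleetOne 0.0917, Arrow 0.2469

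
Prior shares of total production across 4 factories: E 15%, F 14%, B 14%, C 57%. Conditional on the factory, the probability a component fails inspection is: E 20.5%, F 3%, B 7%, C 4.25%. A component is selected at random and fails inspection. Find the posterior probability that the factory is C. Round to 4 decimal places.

0.3512

Prior × likelihood for each hypothesis:
  E: 0.15 × 0.205 = 0.03075
  F: 0.14 × 0.03 = 0.0042
  B: 0.14 × 0.07 = 0.0098
  C: 0.57 × 0.0425 = 0.024225
Normalizing constant = 0.068975.
P(C | evidence) = 0.024225 / 0.068975 ≈ 0.3512.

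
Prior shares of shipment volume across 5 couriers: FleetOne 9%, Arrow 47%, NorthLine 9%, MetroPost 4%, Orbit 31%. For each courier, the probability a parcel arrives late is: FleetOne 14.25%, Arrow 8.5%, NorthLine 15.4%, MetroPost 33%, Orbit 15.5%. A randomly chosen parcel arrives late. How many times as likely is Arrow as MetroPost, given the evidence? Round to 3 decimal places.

3.027

Unnormalized posteriors (prior × likelihood):
  FleetOne: 0.09 × 0.1425 = 0.012825
  Arrow: 0.47 × 0.085 = 0.03995
  NorthLine: 0.09 × 0.154 = 0.01386
  MetroPost: 0.04 × 0.33 = 0.0132
  Orbit: 0.31 × 0.155 = 0.04805
Normalizing constant = 0.127885.
The ratio is 0.03995 / 0.0132 (the normalizer cancels) = 3.027.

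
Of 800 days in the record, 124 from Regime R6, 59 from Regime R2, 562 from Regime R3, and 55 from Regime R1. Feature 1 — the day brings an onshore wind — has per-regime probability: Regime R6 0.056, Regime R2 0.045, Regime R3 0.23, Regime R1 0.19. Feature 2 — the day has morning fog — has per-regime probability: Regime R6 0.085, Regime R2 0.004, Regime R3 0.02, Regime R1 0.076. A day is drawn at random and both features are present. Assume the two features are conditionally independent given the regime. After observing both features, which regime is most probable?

Regime R3

Compute prior × likelihood for every hypothesis:
  Regime R6: 0.155 × 0.056 × 0.085 = 0.0007378
  Regime R2: 0.07375 × 0.045 × 0.004 = 0.000013275
  Regime R3: 0.7025 × 0.23 × 0.02 = 0.0032315
  Regime R1: 0.06875 × 0.19 × 0.076 = 0.00099275
Total = 0.004975325.
Largest term belongs to Regime R3, so Regime R3 is most probable.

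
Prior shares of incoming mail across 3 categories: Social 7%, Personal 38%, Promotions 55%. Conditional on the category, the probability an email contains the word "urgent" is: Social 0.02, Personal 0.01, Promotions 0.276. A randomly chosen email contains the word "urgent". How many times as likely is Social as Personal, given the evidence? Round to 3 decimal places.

Unnormalized posteriors (prior × likelihood):
  Social: 0.07 × 0.02 = 0.0014
  Personal: 0.38 × 0.01 = 0.0038
  Promotions: 0.55 × 0.276 = 0.1518
Total = 0.157.
The ratio is 0.0014 / 0.0038 (the normalizer cancels) = 0.368.

0.368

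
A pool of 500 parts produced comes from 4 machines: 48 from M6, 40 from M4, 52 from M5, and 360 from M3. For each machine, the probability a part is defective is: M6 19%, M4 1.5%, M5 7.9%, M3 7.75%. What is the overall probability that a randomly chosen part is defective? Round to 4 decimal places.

0.0835

Compute prior × likelihood for every hypothesis:
  M6: 0.096 × 0.19 = 0.01824
  M4: 0.08 × 0.015 = 0.0012
  M5: 0.104 × 0.079 = 0.008216
  M3: 0.72 × 0.0775 = 0.0558
P(defective) = 0.01824 + 0.0012 + 0.008216 + 0.0558 = 0.083456 → 0.0835.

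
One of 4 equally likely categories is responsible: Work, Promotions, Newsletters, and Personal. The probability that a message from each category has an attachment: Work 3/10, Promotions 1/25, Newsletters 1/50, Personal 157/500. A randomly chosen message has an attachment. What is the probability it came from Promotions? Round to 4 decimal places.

With a uniform prior (1/4 each), posterior ∝ likelihood:
  Work: 0.3
  Promotions: 0.04
  Newsletters: 0.02
  Personal: 0.314
Total = 0.674.
P(Promotions | evidence) = 0.04 / 0.674 ≈ 0.0593.

0.0593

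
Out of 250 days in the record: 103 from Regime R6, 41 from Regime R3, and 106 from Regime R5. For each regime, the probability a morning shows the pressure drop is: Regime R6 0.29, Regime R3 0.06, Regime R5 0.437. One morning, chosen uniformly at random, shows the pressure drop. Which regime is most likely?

Regime R5

Compute prior × likelihood for every hypothesis:
  Regime R6: 0.412 × 0.29 = 0.11948
  Regime R3: 0.164 × 0.06 = 0.00984
  Regime R5: 0.424 × 0.437 = 0.185288
Total = 0.314608.
Largest term belongs to Regime R5, so Regime R5 is most probable.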